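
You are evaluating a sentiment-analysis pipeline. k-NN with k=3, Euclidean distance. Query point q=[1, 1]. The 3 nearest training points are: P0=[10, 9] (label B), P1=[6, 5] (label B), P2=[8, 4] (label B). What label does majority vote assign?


d(q,P0) = 12.0416  (label B)
d(q,P1) = 6.4031  (label B)
d(q,P2) = 7.6158  (label B)
Votes: A=0, B=3
Majority → B

B


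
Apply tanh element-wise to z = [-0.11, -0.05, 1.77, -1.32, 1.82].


tanh(-0.11) = -0.1096
tanh(-0.05) = -0.05
tanh(1.77) = 0.9436
tanh(-1.32) = -0.8668
tanh(1.82) = 0.9488
result = [-0.1096, -0.05, 0.9436, -0.8668, 0.9488]

[-0.1096, -0.05, 0.9436, -0.8668, 0.9488]


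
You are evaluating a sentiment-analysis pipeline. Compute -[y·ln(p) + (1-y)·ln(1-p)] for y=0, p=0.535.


BCE = -[y·ln(p) + (1-y)·ln(1-p)]
= -0 - 1·ln(1-0.535)
= -ln(0.465) = 0.7657

0.7657


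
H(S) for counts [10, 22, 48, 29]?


Probabilities: [10/109, 22/109, 48/109, 29/109] ≈ [0.0917, 0.2018, 0.4404, 0.2661]
H = -((10/109)·log₂(10/109) + (22/109)·log₂(22/109) + (48/109)·log₂(48/109) + (29/109)·log₂(29/109))
  = 1.8114 bits

1.8114 bits


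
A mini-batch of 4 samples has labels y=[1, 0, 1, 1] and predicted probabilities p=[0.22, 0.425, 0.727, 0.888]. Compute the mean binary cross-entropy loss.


L[0] = -ln(0.22) = 1.5141
L[1] = -ln(1-0.425) = -ln(0.575) = 0.5534
L[2] = -ln(0.727) = 0.3188
L[3] = -ln(0.888) = 0.1188
mean = (1.5141 + 0.5534 + 0.3188 + 0.1188)/4 = 0.6263

0.6263


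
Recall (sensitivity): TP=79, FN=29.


Recall = TP/(TP+FN)
= 79/(79+29)
= 79/108 = 73.15%

73.15%


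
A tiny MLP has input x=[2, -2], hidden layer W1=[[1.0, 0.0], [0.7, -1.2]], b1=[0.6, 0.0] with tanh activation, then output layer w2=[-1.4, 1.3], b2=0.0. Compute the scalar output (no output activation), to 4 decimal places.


z1[0] = (1.0)·(2) + (0.0)·(-2) + 0.6 = 2.6
z1[1] = (0.7)·(2) + (-1.2)·(-2) + 0.0 = 3.8
h = tanh(z1) = [0.989, 0.999]
output = (-1.4)·(0.989) + (1.3)·(0.999) + 0.0 = -0.0859

-0.0859


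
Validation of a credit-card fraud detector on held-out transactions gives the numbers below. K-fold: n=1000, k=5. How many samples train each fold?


Fold size = 1000/5 = 200
Training per fold = 1000 - 200 = 800

800


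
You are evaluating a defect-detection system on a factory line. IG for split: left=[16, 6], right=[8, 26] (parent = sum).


Parent = [24, 32], H_parent = 0.9852
H_left = 0.8454 (n=22), H_right = 0.7871 (n=34)
H_children = (22/56)·0.8454 + (34/56)·0.7871 = 0.81
IG = 0.9852 - 0.81 = 0.1752

0.1752


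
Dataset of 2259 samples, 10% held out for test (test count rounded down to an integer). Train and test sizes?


Test = ⌊2259·10/100⌋ = 225
Train = 2259 - 225 = 2034

Train: 2034, Test: 225


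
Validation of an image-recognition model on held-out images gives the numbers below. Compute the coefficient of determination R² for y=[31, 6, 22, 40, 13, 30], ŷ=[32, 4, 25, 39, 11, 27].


ȳ = 23.6667
SS_res = Σ(y-ŷ)² = 28
SS_tot = Σ(y-ȳ)² = 789.33
R² = 1 - SS_res/SS_tot = 1 - 0.0355 = 0.9645

0.9645


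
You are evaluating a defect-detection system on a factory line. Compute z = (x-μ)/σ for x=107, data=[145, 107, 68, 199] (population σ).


μ = 129.75, σ = 48.3703
z = (107 - 129.75)/48.3703 = -0.4703

-0.4703


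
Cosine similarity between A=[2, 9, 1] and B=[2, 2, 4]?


A·B = 2·2 + 9·2 + 1·4 = 26
‖A‖ = √86 = 9.2736, ‖B‖ = √24 = 4.899
cos = 26/(√86·√24) = 26/√2064 = 0.5723

0.5723


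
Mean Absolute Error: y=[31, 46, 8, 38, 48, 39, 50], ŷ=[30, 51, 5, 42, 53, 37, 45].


Absolute errors: |31-30|=1, |46-51|=5, |8-5|=3, |38-42|=4, |48-53|=5, |39-37|=2, |50-45|=5
Sum = 25
MAE = 25/7 = 25/7

25/7


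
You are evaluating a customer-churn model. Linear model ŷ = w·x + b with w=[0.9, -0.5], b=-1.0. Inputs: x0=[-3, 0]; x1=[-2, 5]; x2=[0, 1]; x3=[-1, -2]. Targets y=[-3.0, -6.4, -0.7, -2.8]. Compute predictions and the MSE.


ŷ0 = (0.9)·(-3) + (-0.5)·(0) - 1.0 = -3.7
ŷ1 = (0.9)·(-2) + (-0.5)·(5) - 1.0 = -5.3
ŷ2 = (0.9)·(0) + (-0.5)·(1) - 1.0 = -1.5
ŷ3 = (0.9)·(-1) + (-0.5)·(-2) - 1.0 = -0.9
errors² = [0.49, 1.21, 0.64, 3.61]
MSE = 5.9500/4 = 1.4875

1.4875


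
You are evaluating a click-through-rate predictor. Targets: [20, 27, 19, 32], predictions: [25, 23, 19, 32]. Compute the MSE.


Squared errors: (20-25)²=25, (27-23)²=16, (19-19)²=0, (32-32)²=0
Sum = 41
MSE = 41/4 = 41/4

41/4


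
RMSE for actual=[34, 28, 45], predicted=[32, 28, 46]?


MSE = 5/3 = 1.6667
RMSE = √(5/3) = 1.291

1.291


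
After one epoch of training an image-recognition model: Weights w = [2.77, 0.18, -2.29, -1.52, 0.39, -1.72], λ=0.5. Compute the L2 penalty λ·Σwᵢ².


‖w‖₂² = (2.77)² + (0.18)² + (-2.29)² + (-1.52)² + (0.39)² + (-1.72)²
     = 7.6729 + 0.0324 + 5.2441 + 2.3104 + 0.1521 + 2.9584
     = 18.3703
λ·‖w‖₂² = 0.5·18.3703 = 9.18515

9.18515


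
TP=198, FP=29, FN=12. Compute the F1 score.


Precision = 198/227 = 0.8722
Recall = 198/210 = 0.9429
F1 = 2·P·R/(P+R) = 2·TP/(2·TP+FP+FN) = 396/(396+29+12) = 396/437 = 0.9062

0.9062


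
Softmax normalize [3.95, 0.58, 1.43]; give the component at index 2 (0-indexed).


Exponentials: e^3.95=51.9354, e^0.58=1.786, e^1.43=4.1787
Sum = 57.9001
Softmax = [0.897, 0.0308, 0.0722]
p[2] = 4.1787/57.9001 = 0.0722

0.0722


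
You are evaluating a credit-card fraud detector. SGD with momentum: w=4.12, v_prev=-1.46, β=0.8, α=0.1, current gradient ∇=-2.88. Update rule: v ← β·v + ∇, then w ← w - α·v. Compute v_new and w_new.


v_new = 0.8·-1.46 - 2.88 = -1.168 - 2.88 = -4.048
w_new = 4.12 - 0.1·-4.048 = 4.12 + 0.4048 = 4.5248

v_new=-4.048, w_new=4.5248


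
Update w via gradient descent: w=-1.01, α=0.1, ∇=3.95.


w_new = w - α·∇
= -1.01 - 0.1·3.95
= -1.01 - 0.395
= -1.405

-1.405


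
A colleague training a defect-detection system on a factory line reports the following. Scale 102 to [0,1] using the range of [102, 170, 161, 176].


min=102, max=176
(102-102)/(176-102) = 0/74 = 0.0

0.0


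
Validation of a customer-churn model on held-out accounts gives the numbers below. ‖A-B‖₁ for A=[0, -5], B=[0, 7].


d = |0-0| + |-5-7|
  = 0 + 12
  = 12

12


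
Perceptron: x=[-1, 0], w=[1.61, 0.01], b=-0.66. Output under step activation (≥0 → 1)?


z = (-1)·(1.61) + (0)·(0.01) - 0.66
  = -2.27
step(z) = 0 (z<0)

0


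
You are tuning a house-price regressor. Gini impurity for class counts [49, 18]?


Probabilities: [49/67, 18/67] ≈ [0.7313, 0.2687]
Σpᵢ² = (2401 + 324)/67² = 2725/4489
Gini = 1 - Σpᵢ² = 1 - 2725/4489 = 0.393

0.393


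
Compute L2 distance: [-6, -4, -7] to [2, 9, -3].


d = √((-6-2)² + (-4-9)² + (-7+ 3)²)
  = √(64 + 169 + 16)
  = √249 = 15.7797

15.7797


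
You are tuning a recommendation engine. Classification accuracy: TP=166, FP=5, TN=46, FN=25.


Accuracy = (TP+TN)/(TP+TN+FP+FN)
= (166+46)/(242)
= 212/242 = 87.6%

87.6%


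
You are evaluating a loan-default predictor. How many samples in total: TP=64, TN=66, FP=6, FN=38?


Total = TP + TN + FP + FN
= 64 + 66 + 6 + 38
= 174
(Predicted positive: 70, predicted negative: 104)

174


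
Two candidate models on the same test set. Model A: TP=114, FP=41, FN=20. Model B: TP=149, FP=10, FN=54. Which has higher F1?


Model A: P=114/155=0.7355, R=114/134=0.8507, F1=2PR/(P+R)=2TP/(2TP+FP+FN)=228/289=0.7889
Model B: P=149/159=0.9371, R=149/203=0.734, F1=2PR/(P+R)=2TP/(2TP+FP+FN)=298/362=0.8232
0.7889 < 0.8232 → Model B

Model B


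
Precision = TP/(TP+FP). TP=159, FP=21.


Precision = TP/(TP+FP)
= 159/(159+21)
= 159/180 = 88.33%

88.33%


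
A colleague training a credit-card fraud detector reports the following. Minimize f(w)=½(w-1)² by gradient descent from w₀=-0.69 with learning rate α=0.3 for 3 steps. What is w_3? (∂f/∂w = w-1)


step 1: grad = -0.69-1 = -1.69; w = -0.69 - 0.3·(-1.69) = -0.183
step 2: grad = -0.183-1 = -1.183; w = -0.183 - 0.3·(-1.183) = 0.1719
step 3: grad = 0.1719-1 = -0.8281; w = 0.1719 - 0.3·(-0.8281) = 0.42033

0.42033


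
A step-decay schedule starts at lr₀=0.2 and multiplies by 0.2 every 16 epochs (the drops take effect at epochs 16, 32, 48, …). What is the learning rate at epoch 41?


n_drops = ⌊41/16⌋ = 2
lr = 0.2·0.2^2 = 0.2·0.04 = 0.008

0.008


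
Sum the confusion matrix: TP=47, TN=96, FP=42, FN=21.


Total = TP + TN + FP + FN
= 47 + 96 + 42 + 21
= 206
(Predicted positive: 89, predicted negative: 117)

206


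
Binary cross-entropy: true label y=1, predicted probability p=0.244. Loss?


BCE = -[y·ln(p) + (1-y)·ln(1-p)]
= -1·ln(0.244) - 0
= -ln(0.244) = 1.4106

1.4106


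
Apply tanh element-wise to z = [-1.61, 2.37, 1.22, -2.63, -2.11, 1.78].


tanh(-1.61) = -0.9232
tanh(2.37) = 0.9827
tanh(1.22) = 0.8397
tanh(-2.63) = -0.9897
tanh(-2.11) = -0.971
tanh(1.78) = 0.9447
result = [-0.9232, 0.9827, 0.8397, -0.9897, -0.971, 0.9447]

[-0.9232, 0.9827, 0.8397, -0.9897, -0.971, 0.9447]


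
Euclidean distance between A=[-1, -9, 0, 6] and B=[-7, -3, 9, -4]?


d = √((-1+ 7)² + (-9+ 3)² + (0-9)² + (6+ 4)²)
  = √(36 + 36 + 81 + 100)
  = √253 = 15.906

15.906


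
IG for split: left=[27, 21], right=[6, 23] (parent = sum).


Parent = [33, 44], H_parent = 0.9852
H_left = 0.9887 (n=48), H_right = 0.7355 (n=29)
H_children = (48/77)·0.9887 + (29/77)·0.7355 = 0.8933
IG = 0.9852 - 0.8933 = 0.0919

0.0919


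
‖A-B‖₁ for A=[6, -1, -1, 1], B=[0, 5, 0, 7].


d = |6-0| + |-1-5| + |-1-0| + |1-7|
  = 6 + 6 + 1 + 6
  = 19

19


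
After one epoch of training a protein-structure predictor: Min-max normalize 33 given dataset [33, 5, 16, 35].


min=5, max=35
(33-5)/(35-5) = 28/30 = 0.9333

0.9333


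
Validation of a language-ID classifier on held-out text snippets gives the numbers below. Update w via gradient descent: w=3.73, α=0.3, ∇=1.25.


w_new = w - α·∇
= 3.73 - 0.3·1.25
= 3.73 - 0.375
= 3.355

3.355


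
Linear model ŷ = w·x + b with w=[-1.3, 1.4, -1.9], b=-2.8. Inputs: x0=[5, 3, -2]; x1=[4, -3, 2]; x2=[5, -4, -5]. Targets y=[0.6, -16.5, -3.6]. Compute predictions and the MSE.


ŷ0 = (-1.3)·(5) + (1.4)·(3) + (-1.9)·(-2) - 2.8 = -1.3
ŷ1 = (-1.3)·(4) + (1.4)·(-3) + (-1.9)·(2) - 2.8 = -16.0
ŷ2 = (-1.3)·(5) + (1.4)·(-4) + (-1.9)·(-5) - 2.8 = -5.4
errors² = [3.61, 0.25, 3.24]
MSE = 7.1000/3 = 2.3667

2.3667


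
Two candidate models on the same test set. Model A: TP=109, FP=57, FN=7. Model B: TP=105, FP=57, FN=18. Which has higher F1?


Model A: P=109/166=0.6566, R=109/116=0.9397, F1=2PR/(P+R)=2TP/(2TP+FP+FN)=218/282=0.773
Model B: P=105/162=0.6481, R=105/123=0.8537, F1=2PR/(P+R)=2TP/(2TP+FP+FN)=210/285=0.7368
0.773 > 0.7368 → Model A

Model A


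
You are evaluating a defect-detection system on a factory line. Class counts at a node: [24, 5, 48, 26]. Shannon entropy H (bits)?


Probabilities: [24/103, 5/103, 48/103, 26/103] ≈ [0.233, 0.0485, 0.466, 0.2524]
H = -((24/103)·log₂(24/103) + (5/103)·log₂(5/103) + (48/103)·log₂(48/103) + (26/103)·log₂(26/103))
  = 1.7162 bits

1.7162 bits


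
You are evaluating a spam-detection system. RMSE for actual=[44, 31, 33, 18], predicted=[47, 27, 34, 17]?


MSE = 27/4 = 6.75
RMSE = √(27/4) = 2.5981

2.5981


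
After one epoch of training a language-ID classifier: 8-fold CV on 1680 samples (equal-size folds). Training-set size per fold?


Fold size = 1680/8 = 210
Training per fold = 1680 - 210 = 1470

1470


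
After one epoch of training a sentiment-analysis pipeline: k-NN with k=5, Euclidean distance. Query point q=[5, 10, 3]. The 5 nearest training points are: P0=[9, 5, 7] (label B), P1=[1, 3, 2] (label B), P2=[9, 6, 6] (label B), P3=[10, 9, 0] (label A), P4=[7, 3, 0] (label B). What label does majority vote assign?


d(q,P0) = 7.5498  (label B)
d(q,P1) = 8.124  (label B)
d(q,P2) = 6.4031  (label B)
d(q,P3) = 5.9161  (label A)
d(q,P4) = 7.874  (label B)
Votes: A=1, B=4
Majority → B

B


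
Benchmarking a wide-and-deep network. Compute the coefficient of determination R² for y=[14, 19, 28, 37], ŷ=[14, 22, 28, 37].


ȳ = 24.5
SS_res = Σ(y-ŷ)² = 9
SS_tot = Σ(y-ȳ)² = 309
R² = 1 - SS_res/SS_tot = 1 - 0.0291 = 0.9709

0.9709


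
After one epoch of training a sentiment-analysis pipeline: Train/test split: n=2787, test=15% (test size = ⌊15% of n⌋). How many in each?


Test = ⌊2787·15/100⌋ = 418
Train = 2787 - 418 = 2369

Train: 2369, Test: 418


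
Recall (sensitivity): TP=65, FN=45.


Recall = TP/(TP+FN)
= 65/(65+45)
= 65/110 = 59.09%

59.09%


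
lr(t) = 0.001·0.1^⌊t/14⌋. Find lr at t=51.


n_drops = ⌊51/14⌋ = 3
lr = 0.001·0.1^3 = 0.001·0.001 = 0.000001

0.000001


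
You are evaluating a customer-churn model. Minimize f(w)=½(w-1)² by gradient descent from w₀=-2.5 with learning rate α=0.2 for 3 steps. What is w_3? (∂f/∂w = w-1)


step 1: grad = -2.5-1 = -3.5; w = -2.5 - 0.2·(-3.5) = -1.8
step 2: grad = -1.8-1 = -2.8; w = -1.8 - 0.2·(-2.8) = -1.24
step 3: grad = -1.24-1 = -2.24; w = -1.24 - 0.2·(-2.24) = -0.792

-0.792


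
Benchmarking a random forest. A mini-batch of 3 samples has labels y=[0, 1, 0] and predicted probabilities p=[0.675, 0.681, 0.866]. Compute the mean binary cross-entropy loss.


L[0] = -ln(1-0.675) = -ln(0.325) = 1.1239
L[1] = -ln(0.681) = 0.3842
L[2] = -ln(1-0.866) = -ln(0.134) = 2.0099
mean = (1.1239 + 0.3842 + 2.0099)/3 = 1.1727

1.1727


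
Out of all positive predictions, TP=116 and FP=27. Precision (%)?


Precision = TP/(TP+FP)
= 116/(116+27)
= 116/143 = 81.12%

81.12%


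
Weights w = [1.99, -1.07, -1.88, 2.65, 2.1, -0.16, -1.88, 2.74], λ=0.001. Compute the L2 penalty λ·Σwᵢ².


‖w‖₂² = (1.99)² + (-1.07)² + (-1.88)² + (2.65)² + (2.1)² + (-0.16)² + (-1.88)² + (2.74)²
     = 3.9601 + 1.1449 + 3.5344 + 7.0225 + 4.41 + 0.0256 + 3.5344 + 7.5076
     = 31.1395
λ·‖w‖₂² = 0.001·31.1395 = 0.03114

0.03114


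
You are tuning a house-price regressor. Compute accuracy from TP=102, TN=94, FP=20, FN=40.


Accuracy = (TP+TN)/(TP+TN+FP+FN)
= (102+94)/(256)
= 196/256 = 76.56%

76.56%


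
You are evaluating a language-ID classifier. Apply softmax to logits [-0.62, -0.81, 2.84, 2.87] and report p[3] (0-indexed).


Exponentials: e^-0.62=0.5379, e^-0.81=0.4449, e^2.84=17.1158, e^2.87=17.637
Sum = 35.7356
Softmax = [0.0151, 0.0124, 0.479, 0.4935]
p[3] = 17.637/35.7356 = 0.4935

0.4935


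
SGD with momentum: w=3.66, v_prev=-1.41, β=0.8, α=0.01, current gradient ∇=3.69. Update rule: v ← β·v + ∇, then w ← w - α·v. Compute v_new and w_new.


v_new = 0.8·-1.41 + 3.69 = -1.128 + 3.69 = 2.562
w_new = 3.66 - 0.01·2.562 = 3.66 - 0.02562 = 3.63438

v_new=2.562, w_new=3.63438


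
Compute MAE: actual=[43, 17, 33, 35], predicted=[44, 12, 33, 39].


Absolute errors: |43-44|=1, |17-12|=5, |33-33|=0, |35-39|=4
Sum = 10
MAE = 10/4 = 5/2

5/2


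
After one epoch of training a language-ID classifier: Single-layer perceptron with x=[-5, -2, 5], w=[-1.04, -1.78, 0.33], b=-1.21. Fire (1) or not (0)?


z = (-5)·(-1.04) + (-2)·(-1.78) + (5)·(0.33) - 1.21
  = 9.2
step(z) = 1 (z≥0)

1


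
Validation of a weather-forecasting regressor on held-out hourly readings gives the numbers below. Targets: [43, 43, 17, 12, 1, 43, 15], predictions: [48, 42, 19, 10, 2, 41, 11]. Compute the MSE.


Squared errors: (43-48)²=25, (43-42)²=1, (17-19)²=4, (12-10)²=4, (1-2)²=1, (43-41)²=4, (15-11)²=16
Sum = 55
MSE = 55/7 = 55/7

55/7


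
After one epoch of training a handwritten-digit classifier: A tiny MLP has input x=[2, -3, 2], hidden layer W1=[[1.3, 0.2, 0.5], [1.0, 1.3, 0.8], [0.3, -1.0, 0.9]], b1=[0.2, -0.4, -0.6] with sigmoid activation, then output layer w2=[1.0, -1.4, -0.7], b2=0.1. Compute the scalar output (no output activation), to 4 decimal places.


z1[0] = (1.3)·(2) + (0.2)·(-3) + (0.5)·(2) + 0.2 = 3.2
z1[1] = (1.0)·(2) + (1.3)·(-3) + (0.8)·(2) - 0.4 = -0.7
z1[2] = (0.3)·(2) + (-1.0)·(-3) + (0.9)·(2) - 0.6 = 4.8
h = sigmoid(z1) = [0.9608, 0.3318, 0.9918]
output = (1.0)·(0.9608) + (-1.4)·(0.3318) + (-0.7)·(0.9918) + 0.1 = -0.098

-0.098


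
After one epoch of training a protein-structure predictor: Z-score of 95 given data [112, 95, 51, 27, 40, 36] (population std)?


μ = 60.1667, σ = 31.8194
z = (95 - 60.1667)/31.8194 = 1.0947

1.0947


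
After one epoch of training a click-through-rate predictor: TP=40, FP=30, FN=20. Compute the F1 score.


Precision = 40/70 = 0.5714
Recall = 40/60 = 0.6667
F1 = 2·P·R/(P+R) = 2·TP/(2·TP+FP+FN) = 80/(80+30+20) = 80/130 = 0.6154

0.6154


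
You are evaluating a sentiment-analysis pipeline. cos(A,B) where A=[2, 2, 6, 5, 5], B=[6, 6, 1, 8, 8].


A·B = 2·6 + 2·6 + 6·1 + 5·8 + 5·8 = 110
‖A‖ = √94 = 9.6954, ‖B‖ = √201 = 14.1774
cos = 110/(√94·√201) = 110/√18894 = 0.8003

0.8003


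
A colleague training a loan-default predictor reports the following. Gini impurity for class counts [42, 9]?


Probabilities: [42/51, 9/51] ≈ [0.8235, 0.1765]
Σpᵢ² = (1764 + 81)/51² = 1845/2601
Gini = 1 - Σpᵢ² = 1 - 1845/2601 = 0.2907

0.2907


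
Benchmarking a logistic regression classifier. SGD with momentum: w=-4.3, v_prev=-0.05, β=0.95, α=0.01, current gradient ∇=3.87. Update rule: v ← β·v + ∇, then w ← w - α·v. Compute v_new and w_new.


v_new = 0.95·-0.05 + 3.87 = -0.0475 + 3.87 = 3.8225
w_new = -4.3 - 0.01·3.8225 = -4.3 - 0.038225 = -4.338225

v_new=3.8225, w_new=-4.338225


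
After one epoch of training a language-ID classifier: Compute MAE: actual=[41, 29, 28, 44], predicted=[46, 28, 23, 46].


Absolute errors: |41-46|=5, |29-28|=1, |28-23|=5, |44-46|=2
Sum = 13
MAE = 13/4 = 13/4

13/4


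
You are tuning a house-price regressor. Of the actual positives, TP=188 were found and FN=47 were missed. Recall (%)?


Recall = TP/(TP+FN)
= 188/(188+47)
= 188/235 = 80.0%

80.0%


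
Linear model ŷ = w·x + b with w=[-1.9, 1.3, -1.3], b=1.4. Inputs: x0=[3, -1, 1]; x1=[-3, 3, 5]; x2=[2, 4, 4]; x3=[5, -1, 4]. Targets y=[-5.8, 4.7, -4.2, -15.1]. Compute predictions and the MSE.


ŷ0 = (-1.9)·(3) + (1.3)·(-1) + (-1.3)·(1) + 1.4 = -6.9
ŷ1 = (-1.9)·(-3) + (1.3)·(3) + (-1.3)·(5) + 1.4 = 4.5
ŷ2 = (-1.9)·(2) + (1.3)·(4) + (-1.3)·(4) + 1.4 = -2.4
ŷ3 = (-1.9)·(5) + (1.3)·(-1) + (-1.3)·(4) + 1.4 = -14.6
errors² = [1.21, 0.04, 3.24, 0.25]
MSE = 4.7400/4 = 1.185

1.185


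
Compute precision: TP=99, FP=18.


Precision = TP/(TP+FP)
= 99/(99+18)
= 99/117 = 84.62%

84.62%


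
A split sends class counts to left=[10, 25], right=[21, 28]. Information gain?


Parent = [31, 53], H_parent = 0.9499
H_left = 0.8631 (n=35), H_right = 0.9852 (n=49)
H_children = (35/84)·0.8631 + (49/84)·0.9852 = 0.9343
IG = 0.9499 - 0.9343 = 0.0156

0.0156


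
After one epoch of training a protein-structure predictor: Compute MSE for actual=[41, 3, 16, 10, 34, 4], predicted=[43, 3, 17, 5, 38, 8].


Squared errors: (41-43)²=4, (3-3)²=0, (16-17)²=1, (10-5)²=25, (34-38)²=16, (4-8)²=16
Sum = 62
MSE = 62/6 = 31/3

31/3


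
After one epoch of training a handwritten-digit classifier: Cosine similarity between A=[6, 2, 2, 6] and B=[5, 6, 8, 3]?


A·B = 6·5 + 2·6 + 2·8 + 6·3 = 76
‖A‖ = √80 = 8.9443, ‖B‖ = √134 = 11.5758
cos = 76/(√80·√134) = 76/√10720 = 0.734

0.734


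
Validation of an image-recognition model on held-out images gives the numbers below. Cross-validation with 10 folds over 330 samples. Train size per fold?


Fold size = 330/10 = 33
Training per fold = 330 - 33 = 297

297


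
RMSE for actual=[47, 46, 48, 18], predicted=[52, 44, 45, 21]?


MSE = 47/4 = 11.75
RMSE = √(47/4) = 3.4278

3.4278


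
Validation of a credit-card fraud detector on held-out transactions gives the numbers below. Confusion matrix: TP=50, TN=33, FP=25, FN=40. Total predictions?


Total = TP + TN + FP + FN
= 50 + 33 + 25 + 40
= 148
(Predicted positive: 75, predicted negative: 73)

148


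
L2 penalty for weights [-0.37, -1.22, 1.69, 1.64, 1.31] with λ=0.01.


‖w‖₂² = (-0.37)² + (-1.22)² + (1.69)² + (1.64)² + (1.31)²
     = 0.1369 + 1.4884 + 2.8561 + 2.6896 + 1.7161
     = 8.8871
λ·‖w‖₂² = 0.01·8.8871 = 0.088871

0.088871


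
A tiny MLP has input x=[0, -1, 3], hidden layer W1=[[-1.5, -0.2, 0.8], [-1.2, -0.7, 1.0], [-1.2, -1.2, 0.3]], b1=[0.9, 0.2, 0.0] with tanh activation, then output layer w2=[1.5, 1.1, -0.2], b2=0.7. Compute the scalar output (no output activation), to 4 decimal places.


z1[0] = (-1.5)·(0) + (-0.2)·(-1) + (0.8)·(3) + 0.9 = 3.5
z1[1] = (-1.2)·(0) + (-0.7)·(-1) + (1.0)·(3) + 0.2 = 3.9
z1[2] = (-1.2)·(0) + (-1.2)·(-1) + (0.3)·(3) + 0.0 = 2.1
h = tanh(z1) = [0.9982, 0.9992, 0.9705]
output = (1.5)·(0.9982) + (1.1)·(0.9992) + (-0.2)·(0.9705) + 0.7 = 3.1023

3.1023


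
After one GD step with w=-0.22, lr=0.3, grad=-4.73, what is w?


w_new = w - α·∇
= -0.22 - 0.3·-4.73
= -0.22 + 1.419
= 1.199

1.199


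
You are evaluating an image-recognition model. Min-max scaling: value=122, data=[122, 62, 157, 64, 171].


min=62, max=171
(122-62)/(171-62) = 60/109 = 0.5505

0.5505


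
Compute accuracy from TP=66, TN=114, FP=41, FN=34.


Accuracy = (TP+TN)/(TP+TN+FP+FN)
= (66+114)/(255)
= 180/255 = 70.59%

70.59%


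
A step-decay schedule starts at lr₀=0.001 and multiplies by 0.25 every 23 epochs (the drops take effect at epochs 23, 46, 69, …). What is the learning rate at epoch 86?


n_drops = ⌊86/23⌋ = 3
lr = 0.001·0.25^3 = 0.001·0.015625 = 0.000015625

0.000015625


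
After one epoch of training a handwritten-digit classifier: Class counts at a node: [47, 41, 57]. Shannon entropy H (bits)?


Probabilities: [47/145, 41/145, 57/145] ≈ [0.3241, 0.2828, 0.3931]
H = -((47/145)·log₂(47/145) + (41/145)·log₂(41/145) + (57/145)·log₂(57/145))
  = 1.5716 bits

1.5716 bits


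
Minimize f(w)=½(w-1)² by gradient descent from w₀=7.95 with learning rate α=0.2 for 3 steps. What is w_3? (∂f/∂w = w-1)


step 1: grad = 7.95-1 = 6.95; w = 7.95 - 0.2·(6.95) = 6.56
step 2: grad = 6.56-1 = 5.56; w = 6.56 - 0.2·(5.56) = 5.448
step 3: grad = 5.448-1 = 4.448; w = 5.448 - 0.2·(4.448) = 4.5584

4.5584


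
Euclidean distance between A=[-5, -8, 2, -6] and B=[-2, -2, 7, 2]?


d = √((-5+ 2)² + (-8+ 2)² + (2-7)² + (-6-2)²)
  = √(9 + 36 + 25 + 64)
  = √134 = 11.5758

11.5758


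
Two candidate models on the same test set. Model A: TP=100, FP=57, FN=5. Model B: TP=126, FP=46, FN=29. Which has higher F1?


Model A: P=100/157=0.6369, R=100/105=0.9524, F1=2PR/(P+R)=2TP/(2TP+FP+FN)=200/262=0.7634
Model B: P=126/172=0.7326, R=126/155=0.8129, F1=2PR/(P+R)=2TP/(2TP+FP+FN)=252/327=0.7706
0.7634 < 0.7706 → Model B

Model B


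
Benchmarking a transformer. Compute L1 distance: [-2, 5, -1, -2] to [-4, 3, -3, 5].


d = |-2+ 4| + |5-3| + |-1+ 3| + |-2-5|
  = 2 + 2 + 2 + 7
  = 13

13


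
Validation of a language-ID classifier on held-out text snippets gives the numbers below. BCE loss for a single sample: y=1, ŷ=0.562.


BCE = -[y·ln(p) + (1-y)·ln(1-p)]
= -1·ln(0.562) - 0
= -ln(0.562) = 0.5763

0.5763


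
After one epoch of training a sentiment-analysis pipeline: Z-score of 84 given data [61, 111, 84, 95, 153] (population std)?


μ = 100.8, σ = 30.7532
z = (84 - 100.8)/30.7532 = -0.5463

-0.5463


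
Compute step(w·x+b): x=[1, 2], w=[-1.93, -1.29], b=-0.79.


z = (1)·(-1.93) + (2)·(-1.29) - 0.79
  = -5.3
step(z) = 0 (z<0)

0


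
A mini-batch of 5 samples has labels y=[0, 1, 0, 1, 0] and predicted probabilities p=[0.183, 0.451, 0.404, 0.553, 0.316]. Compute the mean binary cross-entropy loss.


L[0] = -ln(1-0.183) = -ln(0.817) = 0.2021
L[1] = -ln(0.451) = 0.7963
L[2] = -ln(1-0.404) = -ln(0.596) = 0.5175
L[3] = -ln(0.553) = 0.5924
L[4] = -ln(1-0.316) = -ln(0.684) = 0.3798
mean = (0.2021 + 0.7963 + 0.5175 + 0.5924 + 0.3798)/5 = 0.4976

0.4976


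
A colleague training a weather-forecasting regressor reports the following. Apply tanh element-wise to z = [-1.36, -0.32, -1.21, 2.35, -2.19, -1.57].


tanh(-1.36) = -0.8764
tanh(-0.32) = -0.3095
tanh(-1.21) = -0.8367
tanh(2.35) = 0.982
tanh(-2.19) = -0.9753
tanh(-1.57) = -0.917
result = [-0.8764, -0.3095, -0.8367, 0.982, -0.9753, -0.917]

[-0.8764, -0.3095, -0.8367, 0.982, -0.9753, -0.917]


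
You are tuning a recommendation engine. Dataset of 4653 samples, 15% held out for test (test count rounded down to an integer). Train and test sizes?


Test = ⌊4653·15/100⌋ = 697
Train = 4653 - 697 = 3956

Train: 3956, Test: 697


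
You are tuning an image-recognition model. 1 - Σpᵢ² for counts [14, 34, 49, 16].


Probabilities: [14/113, 34/113, 49/113, 16/113] ≈ [0.1239, 0.3009, 0.4336, 0.1416]
Σpᵢ² = (196 + 1156 + 2401 + 256)/113² = 4009/12769
Gini = 1 - Σpᵢ² = 1 - 4009/12769 = 0.686

0.686


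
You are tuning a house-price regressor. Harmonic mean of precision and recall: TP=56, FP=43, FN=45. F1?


Precision = 56/99 = 0.5657
Recall = 56/101 = 0.5545
F1 = 2·P·R/(P+R) = 2·TP/(2·TP+FP+FN) = 112/(112+43+45) = 112/200 = 0.56

0.56


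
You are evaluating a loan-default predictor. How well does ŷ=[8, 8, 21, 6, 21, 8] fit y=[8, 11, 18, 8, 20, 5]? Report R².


ȳ = 11.6667
SS_res = Σ(y-ŷ)² = 32
SS_tot = Σ(y-ȳ)² = 181.33
R² = 1 - SS_res/SS_tot = 1 - 0.1765 = 0.8235

0.8235


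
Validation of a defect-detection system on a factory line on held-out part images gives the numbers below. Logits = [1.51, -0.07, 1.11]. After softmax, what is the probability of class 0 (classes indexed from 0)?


Exponentials: e^1.51=4.5267, e^-0.07=0.9324, e^1.11=3.0344
Sum = 8.4935
Softmax = [0.533, 0.1098, 0.3573]
p[0] = 4.5267/8.4935 = 0.533

0.533


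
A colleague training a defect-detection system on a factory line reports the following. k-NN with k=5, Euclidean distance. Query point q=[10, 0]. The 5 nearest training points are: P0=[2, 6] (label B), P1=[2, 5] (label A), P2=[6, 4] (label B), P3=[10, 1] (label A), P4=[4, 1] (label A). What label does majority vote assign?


d(q,P0) = 10.0  (label B)
d(q,P1) = 9.434  (label A)
d(q,P2) = 5.6569  (label B)
d(q,P3) = 1.0  (label A)
d(q,P4) = 6.0828  (label A)
Votes: A=3, B=2
Majority → A

A


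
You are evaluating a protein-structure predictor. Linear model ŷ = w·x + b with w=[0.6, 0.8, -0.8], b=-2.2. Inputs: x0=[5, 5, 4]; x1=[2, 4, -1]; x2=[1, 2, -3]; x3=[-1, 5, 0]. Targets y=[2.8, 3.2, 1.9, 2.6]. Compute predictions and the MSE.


ŷ0 = (0.6)·(5) + (0.8)·(5) + (-0.8)·(4) - 2.2 = 1.6
ŷ1 = (0.6)·(2) + (0.8)·(4) + (-0.8)·(-1) - 2.2 = 3.0
ŷ2 = (0.6)·(1) + (0.8)·(2) + (-0.8)·(-3) - 2.2 = 2.4
ŷ3 = (0.6)·(-1) + (0.8)·(5) + (-0.8)·(0) - 2.2 = 1.2
errors² = [1.44, 0.04, 0.25, 1.96]
MSE = 3.6900/4 = 0.9225

0.9225


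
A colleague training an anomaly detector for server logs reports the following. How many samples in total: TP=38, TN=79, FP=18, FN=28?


Total = TP + TN + FP + FN
= 38 + 79 + 18 + 28
= 163
(Predicted positive: 56, predicted negative: 107)

163


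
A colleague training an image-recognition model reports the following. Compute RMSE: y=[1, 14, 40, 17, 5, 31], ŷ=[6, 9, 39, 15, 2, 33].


MSE = 68/6 = 11.3333
RMSE = √(68/6) = 3.3665

3.3665


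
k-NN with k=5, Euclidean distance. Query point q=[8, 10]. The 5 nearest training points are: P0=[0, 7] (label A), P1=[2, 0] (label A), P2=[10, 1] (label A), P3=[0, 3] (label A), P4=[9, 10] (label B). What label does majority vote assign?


d(q,P0) = 8.544  (label A)
d(q,P1) = 11.6619  (label A)
d(q,P2) = 9.2195  (label A)
d(q,P3) = 10.6301  (label A)
d(q,P4) = 1.0  (label B)
Votes: A=4, B=1
Majority → A

A


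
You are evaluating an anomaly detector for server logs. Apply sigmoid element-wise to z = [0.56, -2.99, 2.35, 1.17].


σ(0.56) = 1/(1+e^-0.56) = 0.6365
σ(-2.99) = 1/(1+e^2.99) = 0.0479
σ(2.35) = 1/(1+e^-2.35) = 0.9129
σ(1.17) = 1/(1+e^-1.17) = 0.7631
result = [0.6365, 0.0479, 0.9129, 0.7631]

[0.6365, 0.0479, 0.9129, 0.7631]


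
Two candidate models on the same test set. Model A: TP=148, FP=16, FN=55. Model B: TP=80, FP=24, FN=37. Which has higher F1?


Model A: P=148/164=0.9024, R=148/203=0.7291, F1=2PR/(P+R)=2TP/(2TP+FP+FN)=296/367=0.8065
Model B: P=80/104=0.7692, R=80/117=0.6838, F1=2PR/(P+R)=2TP/(2TP+FP+FN)=160/221=0.724
0.8065 > 0.724 → Model A

Model A


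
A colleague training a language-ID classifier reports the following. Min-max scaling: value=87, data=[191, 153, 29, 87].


min=29, max=191
(87-29)/(191-29) = 58/162 = 0.358

0.358


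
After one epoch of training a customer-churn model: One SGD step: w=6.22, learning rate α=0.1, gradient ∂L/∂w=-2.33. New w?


w_new = w - α·∇
= 6.22 - 0.1·-2.33
= 6.22 + 0.233
= 6.453

6.453


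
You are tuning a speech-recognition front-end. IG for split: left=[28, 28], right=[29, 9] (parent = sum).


Parent = [57, 37], H_parent = 0.9671
H_left = 1 (n=56), H_right = 0.7897 (n=38)
H_children = (56/94)·1 + (38/94)·0.7897 = 0.915
IG = 0.9671 - 0.915 = 0.0521

0.0521


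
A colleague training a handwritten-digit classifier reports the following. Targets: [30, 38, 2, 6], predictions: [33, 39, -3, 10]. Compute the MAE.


Absolute errors: |30-33|=3, |38-39|=1, |2+ 3|=5, |6-10|=4
Sum = 13
MAE = 13/4 = 13/4

13/4


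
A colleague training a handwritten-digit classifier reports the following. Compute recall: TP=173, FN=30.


Recall = TP/(TP+FN)
= 173/(173+30)
= 173/203 = 85.22%

85.22%


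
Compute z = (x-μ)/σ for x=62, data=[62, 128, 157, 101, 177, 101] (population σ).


μ = 121, σ = 38.2143
z = (62 - 121)/38.2143 = -1.5439

-1.5439


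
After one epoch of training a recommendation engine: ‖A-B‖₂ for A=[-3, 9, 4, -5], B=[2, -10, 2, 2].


d = √((-3-2)² + (9+ 10)² + (4-2)² + (-5-2)²)
  = √(25 + 361 + 4 + 49)
  = √439 = 20.9523

20.9523


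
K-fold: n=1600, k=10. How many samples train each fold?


Fold size = 1600/10 = 160
Training per fold = 1600 - 160 = 1440

1440


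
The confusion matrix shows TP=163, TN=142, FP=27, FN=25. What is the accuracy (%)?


Accuracy = (TP+TN)/(TP+TN+FP+FN)
= (163+142)/(357)
= 305/357 = 85.43%

85.43%


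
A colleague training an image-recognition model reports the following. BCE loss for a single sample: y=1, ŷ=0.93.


BCE = -[y·ln(p) + (1-y)·ln(1-p)]
= -1·ln(0.93) - 0
= -ln(0.93) = 0.0726

0.0726


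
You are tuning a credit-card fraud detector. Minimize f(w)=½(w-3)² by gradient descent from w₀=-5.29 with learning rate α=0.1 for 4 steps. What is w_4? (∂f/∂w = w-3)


step 1: grad = -5.29-3 = -8.29; w = -5.29 - 0.1·(-8.29) = -4.461
step 2: grad = -4.461-3 = -7.461; w = -4.461 - 0.1·(-7.461) = -3.7149
step 3: grad = -3.7149-3 = -6.7149; w = -3.7149 - 0.1·(-6.7149) = -3.04341
step 4: grad = -3.04341-3 = -6.04341; w = -3.04341 - 0.1·(-6.04341) = -2.439069

-2.439069


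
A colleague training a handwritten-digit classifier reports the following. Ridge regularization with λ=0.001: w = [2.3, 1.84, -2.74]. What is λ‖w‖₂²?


‖w‖₂² = (2.3)² + (1.84)² + (-2.74)²
     = 5.29 + 3.3856 + 7.5076
     = 16.1832
λ·‖w‖₂² = 0.001·16.1832 = 0.016183

0.016183


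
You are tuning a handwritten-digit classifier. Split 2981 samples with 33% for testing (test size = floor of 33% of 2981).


Test = ⌊2981·33/100⌋ = 983
Train = 2981 - 983 = 1998

Train: 1998, Test: 983


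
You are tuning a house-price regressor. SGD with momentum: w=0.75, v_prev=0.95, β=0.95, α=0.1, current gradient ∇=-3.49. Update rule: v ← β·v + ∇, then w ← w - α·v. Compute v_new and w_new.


v_new = 0.95·0.95 - 3.49 = 0.9025 - 3.49 = -2.5875
w_new = 0.75 - 0.1·-2.5875 = 0.75 + 0.25875 = 1.00875

v_new=-2.5875, w_new=1.00875


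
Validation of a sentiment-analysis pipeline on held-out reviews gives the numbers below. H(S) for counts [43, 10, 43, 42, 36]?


Probabilities: [43/174, 10/174, 43/174, 42/174, 36/174] ≈ [0.2471, 0.0575, 0.2471, 0.2414, 0.2069]
H = -((43/174)·log₂(43/174) + (10/174)·log₂(10/174) + (43/174)·log₂(43/174) + (42/174)·log₂(42/174) + (36/174)·log₂(36/174))
  = 2.1988 bits

2.1988 bits


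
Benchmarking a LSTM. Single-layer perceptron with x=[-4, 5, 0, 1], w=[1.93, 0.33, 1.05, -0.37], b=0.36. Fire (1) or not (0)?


z = (-4)·(1.93) + (5)·(0.33) + (0)·(1.05) + (1)·(-0.37) + 0.36
  = -6.08
step(z) = 0 (z<0)

0


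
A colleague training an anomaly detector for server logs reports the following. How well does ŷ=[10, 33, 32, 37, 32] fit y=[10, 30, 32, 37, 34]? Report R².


ȳ = 28.6
SS_res = Σ(y-ŷ)² = 13
SS_tot = Σ(y-ȳ)² = 459.2
R² = 1 - SS_res/SS_tot = 1 - 0.0283 = 0.9717

0.9717


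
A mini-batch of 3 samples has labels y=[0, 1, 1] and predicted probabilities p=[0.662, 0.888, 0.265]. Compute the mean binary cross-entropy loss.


L[0] = -ln(1-0.662) = -ln(0.338) = 1.0847
L[1] = -ln(0.888) = 0.1188
L[2] = -ln(0.265) = 1.328
mean = (1.0847 + 0.1188 + 1.328)/3 = 0.8438

0.8438


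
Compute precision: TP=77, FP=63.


Precision = TP/(TP+FP)
= 77/(77+63)
= 77/140 = 55.0%

55.0%


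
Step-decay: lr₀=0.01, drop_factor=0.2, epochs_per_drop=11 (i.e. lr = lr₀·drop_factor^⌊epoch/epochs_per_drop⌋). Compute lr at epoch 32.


n_drops = ⌊32/11⌋ = 2
lr = 0.01·0.2^2 = 0.01·0.04 = 0.0004

0.0004


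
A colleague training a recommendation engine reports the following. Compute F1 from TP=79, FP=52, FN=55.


Precision = 79/131 = 0.6031
Recall = 79/134 = 0.5896
F1 = 2·P·R/(P+R) = 2·TP/(2·TP+FP+FN) = 158/(158+52+55) = 158/265 = 0.5962

0.5962


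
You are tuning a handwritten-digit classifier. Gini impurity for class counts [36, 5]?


Probabilities: [36/41, 5/41] ≈ [0.878, 0.122]
Σpᵢ² = (1296 + 25)/41² = 1321/1681
Gini = 1 - Σpᵢ² = 1 - 1321/1681 = 0.2142

0.2142


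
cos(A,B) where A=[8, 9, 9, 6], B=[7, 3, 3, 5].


A·B = 8·7 + 9·3 + 9·3 + 6·5 = 140
‖A‖ = √262 = 16.1864, ‖B‖ = √92 = 9.5917
cos = 140/(√262·√92) = 140/√24104 = 0.9017

0.9017


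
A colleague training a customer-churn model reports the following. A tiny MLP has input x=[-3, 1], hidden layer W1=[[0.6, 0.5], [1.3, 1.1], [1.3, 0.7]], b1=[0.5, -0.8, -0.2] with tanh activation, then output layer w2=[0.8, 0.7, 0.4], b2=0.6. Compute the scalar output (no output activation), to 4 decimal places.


z1[0] = (0.6)·(-3) + (0.5)·(1) + 0.5 = -0.8
z1[1] = (1.3)·(-3) + (1.1)·(1) - 0.8 = -3.6
z1[2] = (1.3)·(-3) + (0.7)·(1) - 0.2 = -3.4
h = tanh(z1) = [-0.664, -0.9985, -0.9978]
output = (0.8)·(-0.664) + (0.7)·(-0.9985) + (0.4)·(-0.9978) + 0.6 = -1.0293

-1.0293


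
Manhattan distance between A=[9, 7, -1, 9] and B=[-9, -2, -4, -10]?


d = |9+ 9| + |7+ 2| + |-1+ 4| + |9+ 10|
  = 18 + 9 + 3 + 19
  = 49

49


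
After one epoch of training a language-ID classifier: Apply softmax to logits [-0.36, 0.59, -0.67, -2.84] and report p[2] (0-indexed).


Exponentials: e^-0.36=0.6977, e^0.59=1.804, e^-0.67=0.5117, e^-2.84=0.0584
Sum = 3.0718
Softmax = [0.2271, 0.5873, 0.1666, 0.019]
p[2] = 0.5117/3.0718 = 0.1666

0.1666


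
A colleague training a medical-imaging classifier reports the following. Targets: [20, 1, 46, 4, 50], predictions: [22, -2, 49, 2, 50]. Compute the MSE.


Squared errors: (20-22)²=4, (1+ 2)²=9, (46-49)²=9, (4-2)²=4, (50-50)²=0
Sum = 26
MSE = 26/5 = 26/5

26/5


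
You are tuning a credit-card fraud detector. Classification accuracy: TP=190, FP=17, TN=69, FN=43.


Accuracy = (TP+TN)/(TP+TN+FP+FN)
= (190+69)/(319)
= 259/319 = 81.19%

81.19%


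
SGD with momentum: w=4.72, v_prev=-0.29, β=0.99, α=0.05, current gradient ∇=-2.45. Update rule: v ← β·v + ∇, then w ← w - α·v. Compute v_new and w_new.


v_new = 0.99·-0.29 - 2.45 = -0.2871 - 2.45 = -2.7371
w_new = 4.72 - 0.05·-2.7371 = 4.72 + 0.136855 = 4.856855

v_new=-2.7371, w_new=4.856855


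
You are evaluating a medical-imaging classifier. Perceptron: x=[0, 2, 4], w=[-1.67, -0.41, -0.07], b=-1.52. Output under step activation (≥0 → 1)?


z = (0)·(-1.67) + (2)·(-0.41) + (4)·(-0.07) - 1.52
  = -2.62
step(z) = 0 (z<0)

0


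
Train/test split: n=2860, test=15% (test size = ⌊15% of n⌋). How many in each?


Test = ⌊2860·15/100⌋ = 429
Train = 2860 - 429 = 2431

Train: 2431, Test: 429


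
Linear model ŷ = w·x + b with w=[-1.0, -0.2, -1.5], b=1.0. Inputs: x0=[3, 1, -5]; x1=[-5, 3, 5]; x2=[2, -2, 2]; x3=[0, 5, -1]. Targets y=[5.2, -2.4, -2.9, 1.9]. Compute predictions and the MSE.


ŷ0 = (-1.0)·(3) + (-0.2)·(1) + (-1.5)·(-5) + 1.0 = 5.3
ŷ1 = (-1.0)·(-5) + (-0.2)·(3) + (-1.5)·(5) + 1.0 = -2.1
ŷ2 = (-1.0)·(2) + (-0.2)·(-2) + (-1.5)·(2) + 1.0 = -3.6
ŷ3 = (-1.0)·(0) + (-0.2)·(5) + (-1.5)·(-1) + 1.0 = 1.5
errors² = [0.01, 0.09, 0.49, 0.16]
MSE = 0.7500/4 = 0.1875

0.1875


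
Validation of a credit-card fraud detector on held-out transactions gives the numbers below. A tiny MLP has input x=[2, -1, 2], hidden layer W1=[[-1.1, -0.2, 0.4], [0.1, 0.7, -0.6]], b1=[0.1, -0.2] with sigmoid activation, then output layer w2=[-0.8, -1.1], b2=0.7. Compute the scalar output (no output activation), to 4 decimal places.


z1[0] = (-1.1)·(2) + (-0.2)·(-1) + (0.4)·(2) + 0.1 = -1.1
z1[1] = (0.1)·(2) + (0.7)·(-1) + (-0.6)·(2) - 0.2 = -1.9
h = sigmoid(z1) = [0.2497, 0.1301]
output = (-0.8)·(0.2497) + (-1.1)·(0.1301) + 0.7 = 0.3571

0.3571


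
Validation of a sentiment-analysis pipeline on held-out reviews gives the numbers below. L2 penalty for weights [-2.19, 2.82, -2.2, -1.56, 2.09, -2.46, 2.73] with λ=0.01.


‖w‖₂² = (-2.19)² + (2.82)² + (-2.2)² + (-1.56)² + (2.09)² + (-2.46)² + (2.73)²
     = 4.7961 + 7.9524 + 4.84 + 2.4336 + 4.3681 + 6.0516 + 7.4529
     = 37.8947
λ·‖w‖₂² = 0.01·37.8947 = 0.378947

0.378947


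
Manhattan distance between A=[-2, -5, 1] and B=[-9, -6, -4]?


d = |-2+ 9| + |-5+ 6| + |1+ 4|
  = 7 + 1 + 5
  = 13

13


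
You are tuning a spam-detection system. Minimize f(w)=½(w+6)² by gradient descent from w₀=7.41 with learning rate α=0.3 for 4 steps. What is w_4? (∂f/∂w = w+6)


step 1: grad = 7.41+6 = 13.41; w = 7.41 - 0.3·(13.41) = 3.387
step 2: grad = 3.387+6 = 9.387; w = 3.387 - 0.3·(9.387) = 0.5709
step 3: grad = 0.5709+6 = 6.5709; w = 0.5709 - 0.3·(6.5709) = -1.40037
step 4: grad = -1.40037+6 = 4.59963; w = -1.40037 - 0.3·(4.59963) = -2.780259

-2.780259


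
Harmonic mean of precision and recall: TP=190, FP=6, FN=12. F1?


Precision = 190/196 = 0.9694
Recall = 190/202 = 0.9406
F1 = 2·P·R/(P+R) = 2·TP/(2·TP+FP+FN) = 380/(380+6+12) = 380/398 = 0.9548

0.9548


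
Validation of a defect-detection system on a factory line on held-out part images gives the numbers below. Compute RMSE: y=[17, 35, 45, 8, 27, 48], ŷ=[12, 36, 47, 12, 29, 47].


MSE = 51/6 = 8.5
RMSE = √(51/6) = 2.9155

2.9155


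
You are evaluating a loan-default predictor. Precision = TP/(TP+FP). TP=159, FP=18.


Precision = TP/(TP+FP)
= 159/(159+18)
= 159/177 = 89.83%

89.83%


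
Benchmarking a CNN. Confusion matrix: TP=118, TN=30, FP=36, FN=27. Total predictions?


Total = TP + TN + FP + FN
= 118 + 30 + 36 + 27
= 211
(Predicted positive: 154, predicted negative: 57)

211


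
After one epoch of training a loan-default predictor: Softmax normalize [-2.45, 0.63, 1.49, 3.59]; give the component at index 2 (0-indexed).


Exponentials: e^-2.45=0.0863, e^0.63=1.8776, e^1.49=4.4371, e^3.59=36.2341
Sum = 42.6351
Softmax = [0.002, 0.044, 0.1041, 0.8499]
p[2] = 4.4371/42.6351 = 0.1041

0.1041


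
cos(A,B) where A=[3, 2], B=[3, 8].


A·B = 3·3 + 2·8 = 25
‖A‖ = √13 = 3.6056, ‖B‖ = √73 = 8.544
cos = 25/(√13·√73) = 25/√949 = 0.8115

0.8115
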